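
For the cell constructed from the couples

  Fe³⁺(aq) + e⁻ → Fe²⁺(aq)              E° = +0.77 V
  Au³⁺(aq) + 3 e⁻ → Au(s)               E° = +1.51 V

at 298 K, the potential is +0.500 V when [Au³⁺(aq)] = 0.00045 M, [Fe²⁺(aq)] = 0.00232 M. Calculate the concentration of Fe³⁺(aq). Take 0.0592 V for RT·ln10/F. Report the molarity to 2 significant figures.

2.0 M

With Au³⁺/Au at the cathode and Fe³⁺/Fe²⁺ at the anode, E°cell = +1.51 − (+0.77) = +0.74 V (n = 3).
Since E = E° − (0.0592/n)·log Q, log Q = n(E° − E)/0.0592 = 12.162.
For Au³⁺(aq) + 3 Fe²⁺(aq) → Au(s) + 3 Fe³⁺(aq), the reaction quotient is Q = [Fe³⁺(aq)]^3 / ([Au³⁺(aq)]·[Fe²⁺(aq)]^3).
Solving for the unknown gives log [Fe³⁺(aq)] = 0.304, so [Fe³⁺(aq)] ≈ 2.0 M.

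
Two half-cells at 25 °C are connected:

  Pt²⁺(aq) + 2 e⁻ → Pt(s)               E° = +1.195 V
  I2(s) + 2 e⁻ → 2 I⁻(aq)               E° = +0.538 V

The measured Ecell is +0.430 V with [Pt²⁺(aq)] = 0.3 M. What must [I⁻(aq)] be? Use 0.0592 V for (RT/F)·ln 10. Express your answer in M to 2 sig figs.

0.00027 M

The Pt²⁺/Pt couple has the larger reduction potential, so it is the cathode: E°cell = +1.195 − (+0.538) = +0.657 V and n = 2.
Rearranging E = E° − (0.0592/n)·log Q gives log Q = 2(+0.657 − (+0.430))/0.0592 = 7.669.
The balanced reaction is Pt²⁺(aq) + 2 I⁻(aq) → Pt(s) + I2(s), so Q = 1 / ([Pt²⁺(aq)]·[I⁻(aq)]^2).
Isolating [I⁻(aq)] in Q = 10^{7.669} yields log [I⁻(aq)] = −3.573, i.e. 0.00027 M.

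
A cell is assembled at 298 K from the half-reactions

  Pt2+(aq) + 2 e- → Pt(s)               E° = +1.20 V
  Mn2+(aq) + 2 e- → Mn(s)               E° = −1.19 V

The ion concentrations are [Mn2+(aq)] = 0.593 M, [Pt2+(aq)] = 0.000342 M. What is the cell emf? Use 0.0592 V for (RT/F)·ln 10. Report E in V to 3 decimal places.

+2.294 V

Since E°(Pt²⁺/Pt) > E°(Mn²⁺/Mn), Pt²⁺/Pt serves as the cathode.
The standard potential is +1.20 − (−1.19) = +2.39 V and the balanced reaction transfers n = 2 electrons.
For the overall reaction Pt2+(aq) + Mn(s) → Pt(s) + Mn2+(aq), Q = [Mn2+(aq)] / [Pt2+(aq)] = 1.73×10^3, giving log Q = 3.239.
By the Nernst equation, E = +2.39 − (0.0592/2)·(3.239) = +2.294 V.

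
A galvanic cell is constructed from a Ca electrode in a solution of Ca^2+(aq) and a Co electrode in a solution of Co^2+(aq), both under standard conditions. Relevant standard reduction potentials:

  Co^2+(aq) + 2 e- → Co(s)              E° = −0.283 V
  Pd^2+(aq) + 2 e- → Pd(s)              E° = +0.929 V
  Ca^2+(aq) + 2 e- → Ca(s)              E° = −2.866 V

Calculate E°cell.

+2.583 V

The Co²⁺/Co couple has the higher E°, so Co ion is reduced (cathode) and Ca is oxidized (anode).
E°cell = E°(cathode) − E°(anode) = −0.283 − (−2.866) = +2.583 V.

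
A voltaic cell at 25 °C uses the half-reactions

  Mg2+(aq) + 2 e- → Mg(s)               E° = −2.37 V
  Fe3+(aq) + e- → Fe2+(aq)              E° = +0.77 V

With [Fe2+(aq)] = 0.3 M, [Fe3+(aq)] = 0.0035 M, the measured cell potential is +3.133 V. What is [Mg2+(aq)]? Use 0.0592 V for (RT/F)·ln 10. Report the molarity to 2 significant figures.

The Fe³⁺/Fe²⁺ couple has the larger reduction potential, so it is the cathode: E°cell = +0.77 − (−2.37) = +3.14 V and n = 2.
Since E = E° − (0.0592/n)·log Q, log Q = n(E° − E)/0.0592 = 0.236.
For 2 Fe3+(aq) + Mg(s) → 2 Fe2+(aq) + Mg2+(aq), the reaction quotient is Q = ([Fe2+(aq)]^2·[Mg2+(aq)]) / [Fe3+(aq)]^2.
Solving for the unknown gives log [Mg2+(aq)] = −3.630, so [Mg2+(aq)] ≈ 0.00023 M.

0.00023 M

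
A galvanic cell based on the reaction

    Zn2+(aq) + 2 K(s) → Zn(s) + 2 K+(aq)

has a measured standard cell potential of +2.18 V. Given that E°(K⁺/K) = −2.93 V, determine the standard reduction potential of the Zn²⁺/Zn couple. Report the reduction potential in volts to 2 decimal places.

In the reaction as written the Zn²⁺/Zn couple is reduced (cathode) and K⁺/K is oxidized (anode), so E°cell = E°(Zn²⁺/Zn) − E°(K⁺/K).
E°(Zn²⁺/Zn) = E°cell + E°(anode) = +2.18 + (−2.93) = −0.75 V.

−0.75 V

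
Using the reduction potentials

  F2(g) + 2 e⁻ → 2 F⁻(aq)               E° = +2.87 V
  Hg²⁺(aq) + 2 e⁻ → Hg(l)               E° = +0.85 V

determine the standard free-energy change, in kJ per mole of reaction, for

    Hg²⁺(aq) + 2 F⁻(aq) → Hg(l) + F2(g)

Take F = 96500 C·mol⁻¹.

In the reaction as written Hg²⁺(aq) is reduced, so the Hg²⁺/Hg couple is the cathode and F₂/F⁻ is the anode.
E°cell = +0.85 − (+2.87) = −2.02 V; balancing electrons gives n = 2.
ΔG° = −nFE°cell = −(2)(96500)(−2.02) J/mol = +390 kJ/mol.

+390 kJ/mol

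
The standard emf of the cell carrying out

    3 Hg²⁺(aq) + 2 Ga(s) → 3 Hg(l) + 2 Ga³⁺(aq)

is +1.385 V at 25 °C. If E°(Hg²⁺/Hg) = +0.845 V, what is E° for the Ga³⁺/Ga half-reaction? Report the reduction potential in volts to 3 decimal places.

In the reaction as written the Hg²⁺/Hg couple is reduced (cathode) and Ga³⁺/Ga is oxidized (anode), so E°cell = E°(Hg²⁺/Hg) − E°(Ga³⁺/Ga).
E°(Ga³⁺/Ga) = E°(cathode) − E°cell = +0.845 − (+1.385) = −0.540 V.

−0.540 V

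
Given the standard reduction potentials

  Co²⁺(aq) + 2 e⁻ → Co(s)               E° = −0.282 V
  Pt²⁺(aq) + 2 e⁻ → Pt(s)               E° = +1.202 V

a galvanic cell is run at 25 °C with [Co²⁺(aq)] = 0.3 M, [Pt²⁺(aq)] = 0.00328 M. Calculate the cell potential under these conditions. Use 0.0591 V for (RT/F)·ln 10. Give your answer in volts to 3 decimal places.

+1.426 V

Pt²⁺/Pt is reduced (cathode, E° = +1.202 V) and Co²⁺/Co is oxidized (anode).
E°cell = E°cat − E°an = +1.202 − (−0.282) = +1.484 V; n = 2.
The balanced reaction is Pt²⁺(aq) + Co(s) → Pt(s) + Co²⁺(aq), so Q = [Co²⁺(aq)] / [Pt²⁺(aq)] = 91.5 and log Q = 1.961.
By the Nernst equation, E = +1.484 − (0.0591/2)·(1.961) = +1.426 V.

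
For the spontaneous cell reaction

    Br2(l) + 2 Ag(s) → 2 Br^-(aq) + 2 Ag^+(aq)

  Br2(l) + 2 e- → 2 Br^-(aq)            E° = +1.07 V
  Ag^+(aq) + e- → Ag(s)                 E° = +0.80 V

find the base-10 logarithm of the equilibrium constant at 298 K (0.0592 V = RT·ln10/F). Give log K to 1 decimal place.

log K = 9.1

The Br₂/Br⁻ couple is reduced (cathode); E°cell = +1.07 − (+0.80) = +0.27 V with n = 2.
At equilibrium E = 0, so log K = nE°cell / 0.0592 = (2)(+0.27) / 0.0592 = 9.1.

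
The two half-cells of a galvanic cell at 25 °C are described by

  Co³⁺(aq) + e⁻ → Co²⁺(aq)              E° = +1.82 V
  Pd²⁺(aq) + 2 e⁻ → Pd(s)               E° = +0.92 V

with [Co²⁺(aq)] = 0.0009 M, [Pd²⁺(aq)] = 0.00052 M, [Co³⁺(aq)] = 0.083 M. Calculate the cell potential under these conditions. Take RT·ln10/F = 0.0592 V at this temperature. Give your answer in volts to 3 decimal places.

The Co³⁺/Co²⁺ couple has the more positive E°, so it is the cathode; Pd²⁺/Pd is the anode.
The standard potential is +1.82 − (+0.92) = +0.90 V and the balanced reaction transfers n = 2 electrons.
For the overall reaction 2 Co³⁺(aq) + Pd(s) → 2 Co²⁺(aq) + Pd²⁺(aq), Q = ([Co²⁺(aq)]^2·[Pd²⁺(aq)]) / [Co³⁺(aq)]^2 = 6.11×10^−8, giving log Q = −7.214.
Applying E = E° − (RT ln10/nF)·log Q gives +0.90 − (0.0592/2)(−7.214) = +1.114 V.

+1.114 V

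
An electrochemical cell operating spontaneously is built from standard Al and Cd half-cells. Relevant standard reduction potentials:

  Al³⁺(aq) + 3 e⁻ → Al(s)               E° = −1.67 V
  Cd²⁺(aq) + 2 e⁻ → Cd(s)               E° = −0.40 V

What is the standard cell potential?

+1.27 V

The Cd²⁺/Cd couple has the higher E°, so Cd ion is reduced (cathode) and Al is oxidized (anode).
E°cell = E°(cathode) − E°(anode) = −0.40 − (−1.67) = +1.27 V.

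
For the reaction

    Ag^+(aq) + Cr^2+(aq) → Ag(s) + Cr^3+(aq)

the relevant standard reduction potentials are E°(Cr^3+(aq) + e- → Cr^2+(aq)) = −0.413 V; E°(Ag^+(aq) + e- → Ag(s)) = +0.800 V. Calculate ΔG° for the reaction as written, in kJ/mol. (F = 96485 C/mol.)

In the reaction as written Ag^+(aq) is reduced, so the Ag⁺/Ag couple is the cathode and Cr³⁺/Cr²⁺ is the anode.
E°cell = +0.800 − (−0.413) = +1.213 V; balancing electrons gives n = 1.
ΔG° = −nFE°cell = −(1)(96485)(+1.213) J/mol = −117 kJ/mol.

−117 kJ/mol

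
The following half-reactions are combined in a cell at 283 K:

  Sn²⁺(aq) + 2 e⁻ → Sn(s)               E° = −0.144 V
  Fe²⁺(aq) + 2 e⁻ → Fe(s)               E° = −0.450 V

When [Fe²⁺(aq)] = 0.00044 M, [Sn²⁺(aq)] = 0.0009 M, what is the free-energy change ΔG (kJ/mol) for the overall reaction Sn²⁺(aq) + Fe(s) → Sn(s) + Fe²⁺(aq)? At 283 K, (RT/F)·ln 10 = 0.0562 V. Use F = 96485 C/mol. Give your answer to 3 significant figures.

−60.7 kJ/mol

With Sn²⁺/Sn reduced at the cathode, E°cell = −0.144 − (−0.450) = +0.306 V and n = 2.
Here Q = [Fe²⁺(aq)] / [Sn²⁺(aq)] = 0.489 (log Q = −0.311), giving E = +0.306 − (0.0562/2)·(−0.311) = +0.3147 V.
ΔG = −nFE = −(2)(96485)(+0.3147) J/mol = −60.7 kJ/mol.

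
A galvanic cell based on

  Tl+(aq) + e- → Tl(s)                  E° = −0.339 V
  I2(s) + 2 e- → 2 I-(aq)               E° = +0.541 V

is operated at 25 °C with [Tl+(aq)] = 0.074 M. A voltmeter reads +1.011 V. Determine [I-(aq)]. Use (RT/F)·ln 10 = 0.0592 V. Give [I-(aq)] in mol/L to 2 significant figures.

0.083 M

The I₂/I⁻ couple has the larger reduction potential, so it is the cathode: E°cell = +0.541 − (−0.339) = +0.880 V and n = 2.
From the Nernst equation, log Q = n(E° − E)/0.0592 = 2·(+0.880 − (+1.011))/0.0592 = −4.426.
The balanced reaction is I2(s) + 2 Tl(s) → 2 I-(aq) + 2 Tl+(aq), so Q = [I-(aq)]^2·[Tl+(aq)]^2.
Isolating [I-(aq)] in Q = 10^{−4.426} yields log [I-(aq)] = −1.082, i.e. 0.083 M.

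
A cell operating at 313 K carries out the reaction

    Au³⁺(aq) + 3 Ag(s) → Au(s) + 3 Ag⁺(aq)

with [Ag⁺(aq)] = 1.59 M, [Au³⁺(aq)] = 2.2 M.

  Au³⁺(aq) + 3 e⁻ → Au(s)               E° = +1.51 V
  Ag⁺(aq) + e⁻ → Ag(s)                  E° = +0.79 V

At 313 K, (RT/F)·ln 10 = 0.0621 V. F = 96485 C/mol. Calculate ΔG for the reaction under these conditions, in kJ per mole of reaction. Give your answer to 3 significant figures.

With Au³⁺/Au reduced at the cathode, E°cell = +1.51 − (+0.79) = +0.72 V and n = 3.
Q = [Ag⁺(aq)]^3 / [Au³⁺(aq)] = 1.83, so log Q = 0.262 and E = +0.72 − (0.0621/3)(0.262) = +0.7146 V.
Then ΔG = −nFE = −3 × 96485 × +0.7146 J/mol = −207 kJ/mol.

−207 kJ/mol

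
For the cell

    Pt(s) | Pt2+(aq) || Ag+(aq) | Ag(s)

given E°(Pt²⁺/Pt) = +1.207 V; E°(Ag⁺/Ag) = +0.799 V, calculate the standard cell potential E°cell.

−0.408 V

By convention the left-hand electrode in cell notation is the anode (oxidation) and the right-hand electrode is the cathode (reduction).
E°cell = E°(right) − E°(left) = +0.799 − (+1.207) = −0.408 V.
The negative sign shows that, as written, the cell would require an external voltage to drive the reaction.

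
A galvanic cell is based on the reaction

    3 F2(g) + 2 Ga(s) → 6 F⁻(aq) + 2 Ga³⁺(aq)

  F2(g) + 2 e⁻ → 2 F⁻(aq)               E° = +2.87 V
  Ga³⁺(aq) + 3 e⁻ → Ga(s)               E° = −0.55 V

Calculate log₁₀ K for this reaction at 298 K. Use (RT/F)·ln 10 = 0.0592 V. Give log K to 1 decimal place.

The F₂/F⁻ couple is reduced (cathode); E°cell = +2.87 − (−0.55) = +3.42 V with n = 6.
At equilibrium E = 0, so log K = nE°cell / 0.0592 = (6)(+3.42) / 0.0592 = 346.6.

log K = 346.6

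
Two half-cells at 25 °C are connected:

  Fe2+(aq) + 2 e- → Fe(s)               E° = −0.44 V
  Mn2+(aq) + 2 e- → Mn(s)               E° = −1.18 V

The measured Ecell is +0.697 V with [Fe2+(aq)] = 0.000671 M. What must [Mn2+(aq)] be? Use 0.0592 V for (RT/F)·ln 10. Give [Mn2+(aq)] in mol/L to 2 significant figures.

0.019 M

Fe²⁺/Fe is the cathode (higher E°); E°cell = −0.44 − (−1.18) = +0.74 V with n = 2.
From the Nernst equation, log Q = n(E° − E)/0.0592 = 2·(+0.74 − (+0.697))/0.0592 = 1.453.
For Fe2+(aq) + Mn(s) → Fe(s) + Mn2+(aq), the reaction quotient is Q = [Mn2+(aq)] / [Fe2+(aq)].
Isolating [Mn2+(aq)] in Q = 10^{1.453} yields log [Mn2+(aq)] = −1.720, i.e. 0.019 M.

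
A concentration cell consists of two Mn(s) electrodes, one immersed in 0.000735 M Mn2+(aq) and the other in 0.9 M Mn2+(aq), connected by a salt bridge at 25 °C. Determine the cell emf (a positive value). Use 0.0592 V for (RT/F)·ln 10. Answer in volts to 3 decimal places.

For a concentration cell E°cell = 0, since both electrodes use the same couple.
The compartment with the higher Mn2+(aq) concentration (0.9 M) acts as the cathode; ions are reduced there and produced at the dilute (0.000735 M) anode.
With n = 2, Ecell = −(0.0592/2)·log([dilute]/[conc]) = −(0.0592/2)·log(0.000735/0.9) = +0.091 V.

0.091 V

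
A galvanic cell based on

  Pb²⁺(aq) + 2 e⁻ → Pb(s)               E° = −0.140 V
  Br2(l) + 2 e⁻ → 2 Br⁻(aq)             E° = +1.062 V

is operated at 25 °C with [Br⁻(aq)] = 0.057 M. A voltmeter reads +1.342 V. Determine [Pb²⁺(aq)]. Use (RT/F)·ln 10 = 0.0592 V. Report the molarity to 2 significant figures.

Br₂/Br⁻ is the cathode (higher E°); E°cell = +1.062 − (−0.140) = +1.202 V with n = 2.
Rearranging E = E° − (0.0592/n)·log Q gives log Q = 2(+1.202 − (+1.342))/0.0592 = −4.730.
For Br2(l) + Pb(s) → 2 Br⁻(aq) + Pb²⁺(aq), the reaction quotient is Q = [Br⁻(aq)]^2·[Pb²⁺(aq)].
Isolating [Pb²⁺(aq)] in Q = 10^{−4.730} yields log [Pb²⁺(aq)] = −2.242, i.e. 0.0057 M.

0.0057 M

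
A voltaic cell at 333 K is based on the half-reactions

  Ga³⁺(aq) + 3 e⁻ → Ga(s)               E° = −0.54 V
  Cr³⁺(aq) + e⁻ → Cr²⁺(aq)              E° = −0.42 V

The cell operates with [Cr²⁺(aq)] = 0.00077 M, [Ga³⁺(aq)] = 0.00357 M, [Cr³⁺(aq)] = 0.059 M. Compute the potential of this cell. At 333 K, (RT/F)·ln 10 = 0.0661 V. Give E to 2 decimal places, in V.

Cr³⁺/Cr²⁺ is reduced (cathode, E° = −0.42 V) and Ga³⁺/Ga is oxidized (anode).
E°cell = E°cat − E°an = −0.42 − (−0.54) = +0.12 V; n = 3.
For the overall reaction 3 Cr³⁺(aq) + Ga(s) → 3 Cr²⁺(aq) + Ga³⁺(aq), Q = ([Cr²⁺(aq)]^3·[Ga³⁺(aq)]) / [Cr³⁺(aq)]^3 = 7.94×10^−9, giving log Q = −8.100.
E = E° − (0.0661/n)·log Q = +0.12 − (0.0661/3)(−8.100) = +0.30 V.

+0.30 V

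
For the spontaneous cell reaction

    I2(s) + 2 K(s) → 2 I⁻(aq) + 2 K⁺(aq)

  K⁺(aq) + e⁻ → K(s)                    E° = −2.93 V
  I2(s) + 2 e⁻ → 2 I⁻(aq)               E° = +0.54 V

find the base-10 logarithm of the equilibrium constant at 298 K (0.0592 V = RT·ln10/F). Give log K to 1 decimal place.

The I₂/I⁻ couple is reduced (cathode); E°cell = +0.54 − (−2.93) = +3.47 V with n = 2.
At equilibrium E = 0, so log K = nE°cell / 0.0592 = (2)(+3.47) / 0.0592 = 117.2.

log K = 117.2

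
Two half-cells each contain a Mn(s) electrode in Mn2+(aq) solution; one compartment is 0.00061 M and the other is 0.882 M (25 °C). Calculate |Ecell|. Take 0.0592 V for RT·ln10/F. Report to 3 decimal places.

For a concentration cell E°cell = 0, since both electrodes use the same couple.
The compartment with the higher Mn2+(aq) concentration (0.882 M) acts as the cathode; ions are reduced there and produced at the dilute (0.00061 M) anode.
With n = 2, Ecell = −(0.0592/2)·log([dilute]/[conc]) = −(0.0592/2)·log(0.00061/0.882) = +0.094 V.

0.094 V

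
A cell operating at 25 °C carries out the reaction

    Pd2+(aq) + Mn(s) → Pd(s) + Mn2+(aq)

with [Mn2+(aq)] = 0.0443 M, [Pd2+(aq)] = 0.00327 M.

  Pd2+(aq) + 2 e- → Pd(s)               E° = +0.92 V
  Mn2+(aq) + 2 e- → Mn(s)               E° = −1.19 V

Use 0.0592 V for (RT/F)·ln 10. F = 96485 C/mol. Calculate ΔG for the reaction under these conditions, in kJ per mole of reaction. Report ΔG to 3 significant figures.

−401 kJ/mol

The standard cell potential is +0.92 − (−1.19) = +2.11 V, with n = 2 electrons in the balanced equation.
Here Q = [Mn2+(aq)] / [Pd2+(aq)] = 13.5 (log Q = 1.132), giving E = +2.11 − (0.0592/2)·(1.132) = +2.0765 V.
Finally ΔG = −nFE = −(2)(96485 C/mol)(+2.0765 V) = −401 kJ/mol.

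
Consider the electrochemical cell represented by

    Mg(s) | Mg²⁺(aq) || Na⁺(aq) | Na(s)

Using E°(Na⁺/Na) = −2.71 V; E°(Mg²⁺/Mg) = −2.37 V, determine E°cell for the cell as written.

By convention the left-hand electrode in cell notation is the anode (oxidation) and the right-hand electrode is the cathode (reduction).
E°cell = E°(right) − E°(left) = −2.71 − (−2.37) = −0.34 V.
The negative sign shows that, as written, the cell would require an external voltage to drive the reaction.

−0.34 V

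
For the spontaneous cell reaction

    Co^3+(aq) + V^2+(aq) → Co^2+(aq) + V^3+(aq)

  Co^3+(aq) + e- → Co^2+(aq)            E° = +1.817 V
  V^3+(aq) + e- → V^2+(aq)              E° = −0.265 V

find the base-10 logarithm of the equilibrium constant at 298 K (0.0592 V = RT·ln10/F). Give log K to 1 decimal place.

The Co³⁺/Co²⁺ couple is reduced (cathode); E°cell = +1.817 − (−0.265) = +2.082 V with n = 1.
At equilibrium E = 0, so log K = nE°cell / 0.0592 = (1)(+2.082) / 0.0592 = 35.2.

log K = 35.2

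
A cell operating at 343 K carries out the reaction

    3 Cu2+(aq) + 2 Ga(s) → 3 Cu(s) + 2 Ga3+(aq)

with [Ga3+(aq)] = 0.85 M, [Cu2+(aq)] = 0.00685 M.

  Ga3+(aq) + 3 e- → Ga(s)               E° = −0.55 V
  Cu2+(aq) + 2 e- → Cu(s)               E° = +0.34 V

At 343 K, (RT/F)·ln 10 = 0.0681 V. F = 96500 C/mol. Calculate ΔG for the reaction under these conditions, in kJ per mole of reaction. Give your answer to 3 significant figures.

−474 kJ/mol

E°cell = +0.34 − (−0.55) = +0.89 V; the balanced reaction transfers n = 6 electrons.
Q = [Ga3+(aq)]^2 / [Cu2+(aq)]^3 = 2.25×10^6, so log Q = 6.352 and E = +0.89 − (0.0681/6)(6.352) = +0.8179 V.
ΔG = −nFE = −(6)(96500)(+0.8179) J/mol = −474 kJ/mol.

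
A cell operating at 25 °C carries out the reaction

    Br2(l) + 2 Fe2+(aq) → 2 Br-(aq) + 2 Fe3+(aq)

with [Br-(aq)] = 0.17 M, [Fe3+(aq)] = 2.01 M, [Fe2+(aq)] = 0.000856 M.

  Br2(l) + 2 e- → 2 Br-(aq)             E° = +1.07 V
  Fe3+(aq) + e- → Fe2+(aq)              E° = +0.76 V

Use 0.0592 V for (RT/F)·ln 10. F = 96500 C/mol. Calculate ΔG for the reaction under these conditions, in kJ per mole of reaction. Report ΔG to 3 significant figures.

−30.1 kJ/mol

The standard cell potential is +1.07 − (+0.76) = +0.31 V, with n = 2 electrons in the balanced equation.
The reaction quotient is ([Br-(aq)]^2·[Fe3+(aq)]^2) / [Fe2+(aq)]^2 = 1.59×10^5; by Nernst, E = +0.31 − (0.0592/2)(5.202) = +0.1560 V.
Then ΔG = −nFE = −2 × 96500 × +0.1560 J/mol = −30.1 kJ/mol.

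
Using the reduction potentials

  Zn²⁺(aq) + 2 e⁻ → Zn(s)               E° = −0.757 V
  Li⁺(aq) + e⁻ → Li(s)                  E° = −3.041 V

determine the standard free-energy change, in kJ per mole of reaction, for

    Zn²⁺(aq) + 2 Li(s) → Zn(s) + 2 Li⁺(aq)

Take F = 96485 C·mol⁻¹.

−441 kJ/mol

In the reaction as written Zn²⁺(aq) is reduced, so the Zn²⁺/Zn couple is the cathode and Li⁺/Li is the anode.
E°cell = −0.757 − (−3.041) = +2.284 V; balancing electrons gives n = 2.
ΔG° = −nFE°cell = −(2)(96485)(+2.284) J/mol = −441 kJ/mol.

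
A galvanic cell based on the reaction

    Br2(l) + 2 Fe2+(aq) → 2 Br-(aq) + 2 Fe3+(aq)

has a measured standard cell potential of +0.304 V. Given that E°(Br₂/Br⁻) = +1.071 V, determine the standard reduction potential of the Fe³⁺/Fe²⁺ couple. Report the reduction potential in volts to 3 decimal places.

In the reaction as written the Br₂/Br⁻ couple is reduced (cathode) and Fe³⁺/Fe²⁺ is oxidized (anode), so E°cell = E°(Br₂/Br⁻) − E°(Fe³⁺/Fe²⁺).
E°(Fe³⁺/Fe²⁺) = E°(cathode) − E°cell = +1.071 − (+0.304) = +0.767 V.

+0.767 V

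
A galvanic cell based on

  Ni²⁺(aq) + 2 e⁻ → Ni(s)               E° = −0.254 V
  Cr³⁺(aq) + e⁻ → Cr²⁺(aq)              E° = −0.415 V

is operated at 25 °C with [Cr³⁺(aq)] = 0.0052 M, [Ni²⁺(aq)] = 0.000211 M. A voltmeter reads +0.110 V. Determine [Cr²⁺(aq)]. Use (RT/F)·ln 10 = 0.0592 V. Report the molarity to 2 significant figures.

0.049 M

With Ni²⁺/Ni at the cathode and Cr³⁺/Cr²⁺ at the anode, E°cell = −0.254 − (−0.415) = +0.161 V (n = 2).
From the Nernst equation, log Q = n(E° − E)/0.0592 = 2·(+0.161 − (+0.110))/0.0592 = 1.723.
Balancing electrons gives Ni²⁺(aq) + 2 Cr²⁺(aq) → Ni(s) + 2 Cr³⁺(aq); thus Q = [Cr³⁺(aq)]^2 / ([Ni²⁺(aq)]·[Cr²⁺(aq)]^2).
Substituting the known concentrations and solving, log [Cr²⁺(aq)] = −1.308 and [Cr²⁺(aq)] = 0.049 M.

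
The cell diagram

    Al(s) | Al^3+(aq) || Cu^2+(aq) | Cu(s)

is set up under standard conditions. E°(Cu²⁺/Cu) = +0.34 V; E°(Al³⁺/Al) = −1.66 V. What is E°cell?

By convention the left-hand electrode in cell notation is the anode (oxidation) and the right-hand electrode is the cathode (reduction).
E°cell = E°(right) − E°(left) = +0.34 − (−1.66) = +2.00 V.

+2.00 V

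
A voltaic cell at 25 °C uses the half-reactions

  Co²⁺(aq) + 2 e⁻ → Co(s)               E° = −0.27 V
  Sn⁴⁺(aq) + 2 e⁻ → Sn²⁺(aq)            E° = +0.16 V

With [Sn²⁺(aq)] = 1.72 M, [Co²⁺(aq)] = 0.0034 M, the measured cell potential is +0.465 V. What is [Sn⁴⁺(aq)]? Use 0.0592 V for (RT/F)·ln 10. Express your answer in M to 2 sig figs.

Sn⁴⁺/Sn²⁺ is the cathode (higher E°); E°cell = +0.16 − (−0.27) = +0.43 V with n = 2.
Rearranging E = E° − (0.0592/n)·log Q gives log Q = 2(+0.43 − (+0.465))/0.0592 = −1.182.
The balanced reaction is Sn⁴⁺(aq) + Co(s) → Sn²⁺(aq) + Co²⁺(aq), so Q = ([Sn²⁺(aq)]·[Co²⁺(aq)]) / [Sn⁴⁺(aq)].
Substituting the known concentrations and solving, log [Sn⁴⁺(aq)] = −1.051 and [Sn⁴⁺(aq)] = 0.089 M.

0.089 M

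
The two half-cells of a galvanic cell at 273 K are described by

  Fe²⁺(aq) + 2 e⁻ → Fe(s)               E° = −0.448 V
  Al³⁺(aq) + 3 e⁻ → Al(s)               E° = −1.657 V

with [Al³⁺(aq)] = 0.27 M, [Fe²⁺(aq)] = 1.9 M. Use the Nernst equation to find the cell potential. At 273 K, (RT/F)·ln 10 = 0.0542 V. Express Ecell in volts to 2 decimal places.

+1.23 V

Fe²⁺/Fe is reduced (cathode, E° = −0.448 V) and Al³⁺/Al is oxidized (anode).
E°cell = E°cat − E°an = −0.448 − (−1.657) = +1.209 V; n = 6.
Balancing gives 3 Fe²⁺(aq) + 2 Al(s) → 3 Fe(s) + 2 Al³⁺(aq); hence Q = [Al³⁺(aq)]^2 / [Fe²⁺(aq)]^3 = 0.0106 (log Q = −1.974).
Applying E = E° − (RT ln10/nF)·log Q gives +1.209 − (0.0542/6)(−1.974) = +1.23 V.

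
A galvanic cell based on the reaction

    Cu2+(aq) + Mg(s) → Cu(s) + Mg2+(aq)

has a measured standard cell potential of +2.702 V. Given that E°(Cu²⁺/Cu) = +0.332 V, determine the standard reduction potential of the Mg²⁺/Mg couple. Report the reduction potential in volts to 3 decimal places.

In the reaction as written the Cu²⁺/Cu couple is reduced (cathode) and Mg²⁺/Mg is oxidized (anode), so E°cell = E°(Cu²⁺/Cu) − E°(Mg²⁺/Mg).
E°(Mg²⁺/Mg) = E°(cathode) − E°cell = +0.332 − (+2.702) = −2.370 V.

−2.370 V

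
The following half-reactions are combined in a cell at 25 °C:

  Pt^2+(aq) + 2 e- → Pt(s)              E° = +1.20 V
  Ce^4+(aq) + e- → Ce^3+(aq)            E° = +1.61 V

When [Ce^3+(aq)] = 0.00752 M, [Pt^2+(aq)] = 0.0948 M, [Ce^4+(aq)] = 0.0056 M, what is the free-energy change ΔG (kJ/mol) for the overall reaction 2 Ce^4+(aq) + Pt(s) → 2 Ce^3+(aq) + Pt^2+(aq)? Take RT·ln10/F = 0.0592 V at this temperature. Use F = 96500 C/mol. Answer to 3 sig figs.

With Ce⁴⁺/Ce³⁺ reduced at the cathode, E°cell = +1.61 − (+1.20) = +0.41 V and n = 2.
Here Q = ([Ce^3+(aq)]^2·[Pt^2+(aq)]) / [Ce^4+(aq)]^2 = 0.171 (log Q = −0.767), giving E = +0.41 − (0.0592/2)·(−0.767) = +0.4327 V.
Then ΔG = −nFE = −2 × 96500 × +0.4327 J/mol = −83.5 kJ/mol.

−83.5 kJ/mol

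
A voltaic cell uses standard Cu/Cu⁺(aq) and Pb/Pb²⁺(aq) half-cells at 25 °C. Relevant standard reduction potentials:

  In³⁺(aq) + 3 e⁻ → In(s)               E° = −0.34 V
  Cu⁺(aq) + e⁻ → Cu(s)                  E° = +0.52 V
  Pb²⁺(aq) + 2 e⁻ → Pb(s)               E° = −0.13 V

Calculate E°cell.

+0.65 V

Of the two couples in this cell, the one with the more positive reduction potential is reduced at the cathode: here that is Cu⁺/Cu (+0.52 V); Pb²⁺/Pb (−0.13 V) is the anode.
E°cell = E°(cathode) − E°(anode) = +0.52 − (−0.13) = +0.65 V.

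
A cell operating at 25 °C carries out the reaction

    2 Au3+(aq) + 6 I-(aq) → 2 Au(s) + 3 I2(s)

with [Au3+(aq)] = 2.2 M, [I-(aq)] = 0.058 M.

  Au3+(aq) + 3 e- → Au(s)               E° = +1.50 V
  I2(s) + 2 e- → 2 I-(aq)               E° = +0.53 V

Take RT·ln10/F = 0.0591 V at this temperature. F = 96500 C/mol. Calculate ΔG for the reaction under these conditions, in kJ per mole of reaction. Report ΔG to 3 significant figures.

E°cell = +1.50 − (+0.53) = +0.97 V; the balanced reaction transfers n = 6 electrons.
The reaction quotient is 1 / ([Au3+(aq)]^2·[I-(aq)]^6) = 5.43×10^6; by Nernst, E = +0.97 − (0.0591/6)(6.735) = +0.9037 V.
ΔG = −nFE = −(6)(96500)(+0.9037) J/mol = −523 kJ/mol.

−523 kJ/mol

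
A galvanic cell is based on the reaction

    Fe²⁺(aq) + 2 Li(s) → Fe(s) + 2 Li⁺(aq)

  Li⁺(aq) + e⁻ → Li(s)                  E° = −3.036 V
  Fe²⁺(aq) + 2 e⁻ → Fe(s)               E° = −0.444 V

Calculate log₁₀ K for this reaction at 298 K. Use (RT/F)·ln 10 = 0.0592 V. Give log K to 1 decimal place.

log K = 87.6

The Fe²⁺/Fe couple is reduced (cathode); E°cell = −0.444 − (−3.036) = +2.592 V with n = 2.
At equilibrium E = 0, so log K = nE°cell / 0.0592 = (2)(+2.592) / 0.0592 = 87.6.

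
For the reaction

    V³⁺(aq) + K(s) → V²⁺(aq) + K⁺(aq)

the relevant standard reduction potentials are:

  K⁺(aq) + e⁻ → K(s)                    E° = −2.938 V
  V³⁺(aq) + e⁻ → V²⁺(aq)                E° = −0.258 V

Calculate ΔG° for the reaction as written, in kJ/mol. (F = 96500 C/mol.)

−259 kJ/mol

In the reaction as written V³⁺(aq) is reduced, so the V³⁺/V²⁺ couple is the cathode and K⁺/K is the anode.
E°cell = −0.258 − (−2.938) = +2.680 V; balancing electrons gives n = 1.
ΔG° = −nFE°cell = −(1)(96500)(+2.680) J/mol = −259 kJ/mol.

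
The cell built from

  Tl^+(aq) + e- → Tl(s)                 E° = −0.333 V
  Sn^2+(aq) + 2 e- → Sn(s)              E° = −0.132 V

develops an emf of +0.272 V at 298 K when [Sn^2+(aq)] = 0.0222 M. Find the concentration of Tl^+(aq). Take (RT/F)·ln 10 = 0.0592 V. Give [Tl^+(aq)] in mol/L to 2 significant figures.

0.0094 M

With Sn²⁺/Sn at the cathode and Tl⁺/Tl at the anode, E°cell = −0.132 − (−0.333) = +0.201 V (n = 2).
Since E = E° − (0.0592/n)·log Q, log Q = n(E° − E)/0.0592 = −2.399.
The balanced reaction is Sn^2+(aq) + 2 Tl(s) → Sn(s) + 2 Tl^+(aq), so Q = [Tl^+(aq)]^2 / [Sn^2+(aq)].
Substituting the known concentrations and solving, log [Tl^+(aq)] = −2.026 and [Tl^+(aq)] = 0.0094 M.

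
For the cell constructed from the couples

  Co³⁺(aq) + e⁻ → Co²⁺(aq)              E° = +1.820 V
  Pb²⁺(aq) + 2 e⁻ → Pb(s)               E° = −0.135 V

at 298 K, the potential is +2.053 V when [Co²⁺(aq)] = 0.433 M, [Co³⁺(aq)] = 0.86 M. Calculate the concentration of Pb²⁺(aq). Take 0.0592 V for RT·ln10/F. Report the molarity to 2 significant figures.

With Co³⁺/Co²⁺ at the cathode and Pb²⁺/Pb at the anode, E°cell = +1.820 − (−0.135) = +1.955 V (n = 2).
Rearranging E = E° − (0.0592/n)·log Q gives log Q = 2(+1.955 − (+2.053))/0.0592 = −3.311.
The balanced reaction is 2 Co³⁺(aq) + Pb(s) → 2 Co²⁺(aq) + Pb²⁺(aq), so Q = ([Co²⁺(aq)]^2·[Pb²⁺(aq)]) / [Co³⁺(aq)]^2.
Solving for the unknown gives log [Pb²⁺(aq)] = −2.715, so [Pb²⁺(aq)] ≈ 0.0019 M.

0.0019 M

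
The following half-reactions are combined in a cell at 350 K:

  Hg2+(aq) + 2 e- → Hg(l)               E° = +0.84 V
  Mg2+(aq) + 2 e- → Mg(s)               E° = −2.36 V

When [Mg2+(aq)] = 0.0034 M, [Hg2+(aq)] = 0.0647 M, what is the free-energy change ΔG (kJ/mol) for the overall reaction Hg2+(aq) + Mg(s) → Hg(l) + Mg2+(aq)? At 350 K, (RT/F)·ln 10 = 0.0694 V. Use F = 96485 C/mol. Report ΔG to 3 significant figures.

E°cell = +0.84 − (−2.36) = +3.20 V; the balanced reaction transfers n = 2 electrons.
The reaction quotient is [Mg2+(aq)] / [Hg2+(aq)] = 0.0526; by Nernst, E = +3.20 − (0.0694/2)(−1.279) = +3.2444 V.
Then ΔG = −nFE = −2 × 96485 × +3.2444 J/mol = −626 kJ/mol.

−626 kJ/mol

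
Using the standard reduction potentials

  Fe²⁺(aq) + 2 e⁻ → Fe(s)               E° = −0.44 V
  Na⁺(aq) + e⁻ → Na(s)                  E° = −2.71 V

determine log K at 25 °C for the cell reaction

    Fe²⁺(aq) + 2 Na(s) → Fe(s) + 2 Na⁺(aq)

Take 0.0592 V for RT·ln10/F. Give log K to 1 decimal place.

log K = 76.7

The Fe²⁺/Fe couple is reduced (cathode); E°cell = −0.44 − (−2.71) = +2.27 V with n = 2.
At equilibrium E = 0, so log K = nE°cell / 0.0592 = (2)(+2.27) / 0.0592 = 76.7.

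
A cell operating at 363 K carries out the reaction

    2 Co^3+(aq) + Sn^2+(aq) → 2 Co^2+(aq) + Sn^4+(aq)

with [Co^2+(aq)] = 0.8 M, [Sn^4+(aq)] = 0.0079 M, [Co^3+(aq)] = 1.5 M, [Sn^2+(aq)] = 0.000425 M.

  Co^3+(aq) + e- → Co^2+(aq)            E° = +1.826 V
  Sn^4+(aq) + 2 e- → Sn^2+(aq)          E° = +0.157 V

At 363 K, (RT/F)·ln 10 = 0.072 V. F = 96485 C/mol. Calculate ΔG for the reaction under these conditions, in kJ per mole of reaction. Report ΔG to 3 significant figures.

E°cell = +1.826 − (+0.157) = +1.669 V; the balanced reaction transfers n = 2 electrons.
The reaction quotient is ([Co^2+(aq)]^2·[Sn^4+(aq)]) / ([Co^3+(aq)]^2·[Sn^2+(aq)]) = 5.29; by Nernst, E = +1.669 − (0.072/2)(0.723) = +1.6430 V.
Then ΔG = −nFE = −2 × 96485 × +1.6430 J/mol = −317 kJ/mol.

−317 kJ/mol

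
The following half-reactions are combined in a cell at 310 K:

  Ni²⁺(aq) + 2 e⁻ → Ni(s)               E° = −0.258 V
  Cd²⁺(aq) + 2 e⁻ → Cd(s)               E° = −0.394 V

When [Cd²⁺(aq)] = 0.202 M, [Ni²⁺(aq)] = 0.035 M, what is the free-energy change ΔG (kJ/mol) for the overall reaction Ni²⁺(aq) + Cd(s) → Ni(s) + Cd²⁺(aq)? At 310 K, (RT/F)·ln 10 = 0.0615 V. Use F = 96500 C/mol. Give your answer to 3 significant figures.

E°cell = −0.258 − (−0.394) = +0.136 V; the balanced reaction transfers n = 2 electrons.
The reaction quotient is [Cd²⁺(aq)] / [Ni²⁺(aq)] = 5.77; by Nernst, E = +0.136 − (0.0615/2)(0.761) = +0.1126 V.
ΔG = −nFE = −(2)(96500)(+0.1126) J/mol = −21.7 kJ/mol.

−21.7 kJ/mol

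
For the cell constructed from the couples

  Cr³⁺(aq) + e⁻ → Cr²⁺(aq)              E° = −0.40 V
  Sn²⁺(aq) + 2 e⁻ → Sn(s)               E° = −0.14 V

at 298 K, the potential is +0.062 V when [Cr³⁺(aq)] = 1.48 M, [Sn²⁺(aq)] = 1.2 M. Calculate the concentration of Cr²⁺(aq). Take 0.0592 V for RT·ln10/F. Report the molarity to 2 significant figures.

With Sn²⁺/Sn at the cathode and Cr³⁺/Cr²⁺ at the anode, E°cell = −0.14 − (−0.40) = +0.26 V (n = 2).
From the Nernst equation, log Q = n(E° − E)/0.0592 = 2·(+0.26 − (+0.062))/0.0592 = 6.689.
For Sn²⁺(aq) + 2 Cr²⁺(aq) → Sn(s) + 2 Cr³⁺(aq), the reaction quotient is Q = [Cr³⁺(aq)]^2 / ([Sn²⁺(aq)]·[Cr²⁺(aq)]^2).
Isolating [Cr²⁺(aq)] in Q = 10^{6.689} yields log [Cr²⁺(aq)] = −3.214, i.e. 0.00061 M.

0.00061 M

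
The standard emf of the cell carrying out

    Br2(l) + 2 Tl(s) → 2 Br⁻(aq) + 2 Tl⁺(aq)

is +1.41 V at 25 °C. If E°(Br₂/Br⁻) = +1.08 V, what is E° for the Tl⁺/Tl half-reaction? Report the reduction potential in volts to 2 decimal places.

−0.33 V

In the reaction as written the Br₂/Br⁻ couple is reduced (cathode) and Tl⁺/Tl is oxidized (anode), so E°cell = E°(Br₂/Br⁻) − E°(Tl⁺/Tl).
E°(Tl⁺/Tl) = E°(cathode) − E°cell = +1.08 − (+1.41) = −0.33 V.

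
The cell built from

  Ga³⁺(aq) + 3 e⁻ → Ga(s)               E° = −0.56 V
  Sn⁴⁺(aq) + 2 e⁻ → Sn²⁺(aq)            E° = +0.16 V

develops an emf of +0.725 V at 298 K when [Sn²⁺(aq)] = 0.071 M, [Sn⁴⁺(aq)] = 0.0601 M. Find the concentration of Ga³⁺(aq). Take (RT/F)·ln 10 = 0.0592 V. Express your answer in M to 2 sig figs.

0.43 M

The Sn⁴⁺/Sn²⁺ couple has the larger reduction potential, so it is the cathode: E°cell = +0.16 − (−0.56) = +0.72 V and n = 6.
Since E = E° − (0.0592/n)·log Q, log Q = n(E° − E)/0.0592 = −0.507.
The balanced reaction is 3 Sn⁴⁺(aq) + 2 Ga(s) → 3 Sn²⁺(aq) + 2 Ga³⁺(aq), so Q = ([Sn²⁺(aq)]^3·[Ga³⁺(aq)]^2) / [Sn⁴⁺(aq)]^3.
Solving for the unknown gives log [Ga³⁺(aq)] = −0.362, so [Ga³⁺(aq)] ≈ 0.43 M.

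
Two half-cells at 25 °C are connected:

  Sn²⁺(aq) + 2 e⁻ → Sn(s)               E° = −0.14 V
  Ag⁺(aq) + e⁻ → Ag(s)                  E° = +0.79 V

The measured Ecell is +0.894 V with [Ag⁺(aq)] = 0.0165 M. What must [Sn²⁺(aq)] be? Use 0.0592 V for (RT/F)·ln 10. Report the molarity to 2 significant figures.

The Ag⁺/Ag couple has the larger reduction potential, so it is the cathode: E°cell = +0.79 − (−0.14) = +0.93 V and n = 2.
Rearranging E = E° − (0.0592/n)·log Q gives log Q = 2(+0.93 − (+0.894))/0.0592 = 1.216.
Balancing electrons gives 2 Ag⁺(aq) + Sn(s) → 2 Ag(s) + Sn²⁺(aq); thus Q = [Sn²⁺(aq)] / [Ag⁺(aq)]^2.
Substituting the known concentrations and solving, log [Sn²⁺(aq)] = −2.349 and [Sn²⁺(aq)] = 0.0045 M.

0.0045 M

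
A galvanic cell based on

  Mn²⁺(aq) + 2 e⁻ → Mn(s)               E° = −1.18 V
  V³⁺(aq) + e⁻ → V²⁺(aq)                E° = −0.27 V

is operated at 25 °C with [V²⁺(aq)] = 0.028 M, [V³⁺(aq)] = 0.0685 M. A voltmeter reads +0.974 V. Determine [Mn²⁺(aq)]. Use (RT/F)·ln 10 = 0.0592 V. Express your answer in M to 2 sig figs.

0.041 M

V³⁺/V²⁺ is the cathode (higher E°); E°cell = −0.27 − (−1.18) = +0.91 V with n = 2.
Rearranging E = E° − (0.0592/n)·log Q gives log Q = 2(+0.91 − (+0.974))/0.0592 = −2.162.
Balancing electrons gives 2 V³⁺(aq) + Mn(s) → 2 V²⁺(aq) + Mn²⁺(aq); thus Q = ([V²⁺(aq)]^2·[Mn²⁺(aq)]) / [V³⁺(aq)]^2.
Solving for the unknown gives log [Mn²⁺(aq)] = −1.385, so [Mn²⁺(aq)] ≈ 0.041 M.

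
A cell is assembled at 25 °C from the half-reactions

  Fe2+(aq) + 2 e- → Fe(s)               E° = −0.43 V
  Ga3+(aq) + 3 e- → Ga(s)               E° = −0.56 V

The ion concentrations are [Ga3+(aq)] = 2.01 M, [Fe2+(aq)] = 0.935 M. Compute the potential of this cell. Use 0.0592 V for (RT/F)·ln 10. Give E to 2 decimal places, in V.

Since E°(Fe²⁺/Fe) > E°(Ga³⁺/Ga), Fe²⁺/Fe serves as the cathode.
The standard potential is −0.43 − (−0.56) = +0.13 V and the balanced reaction transfers n = 6 electrons.
The balanced reaction is 3 Fe2+(aq) + 2 Ga(s) → 3 Fe(s) + 2 Ga3+(aq), so Q = [Ga3+(aq)]^2 / [Fe2+(aq)]^3 = 4.94 and log Q = 0.694.
By the Nernst equation, E = +0.13 − (0.0592/6)·(0.694) = +0.12 V.

+0.12 V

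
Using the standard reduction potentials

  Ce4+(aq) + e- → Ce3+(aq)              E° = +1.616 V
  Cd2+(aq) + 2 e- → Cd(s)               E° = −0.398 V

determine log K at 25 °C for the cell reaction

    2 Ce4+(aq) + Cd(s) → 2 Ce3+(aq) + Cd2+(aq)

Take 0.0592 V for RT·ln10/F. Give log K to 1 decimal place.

log K = 68.0

The Ce⁴⁺/Ce³⁺ couple is reduced (cathode); E°cell = +1.616 − (−0.398) = +2.014 V with n = 2.
At equilibrium E = 0, so log K = nE°cell / 0.0592 = (2)(+2.014) / 0.0592 = 68.0.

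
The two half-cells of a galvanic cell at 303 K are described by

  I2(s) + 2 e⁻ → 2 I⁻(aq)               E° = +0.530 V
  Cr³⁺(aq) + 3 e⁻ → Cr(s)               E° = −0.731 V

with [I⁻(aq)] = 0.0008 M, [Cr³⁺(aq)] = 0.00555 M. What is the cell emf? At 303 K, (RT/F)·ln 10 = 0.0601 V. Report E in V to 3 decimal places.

+1.492 V

The I₂/I⁻ couple has the more positive E°, so it is the cathode; Cr³⁺/Cr is the anode.
E°cell = E°cat − E°an = +0.530 − (−0.731) = +1.261 V; n = 6.
Balancing gives 3 I2(s) + 2 Cr(s) → 6 I⁻(aq) + 2 Cr³⁺(aq); hence Q = [I⁻(aq)]^6·[Cr³⁺(aq)]^2 = 8.07×10^−24 (log Q = −23.093).
By the Nernst equation, E = +1.261 − (0.0601/6)·(−23.093) = +1.492 V.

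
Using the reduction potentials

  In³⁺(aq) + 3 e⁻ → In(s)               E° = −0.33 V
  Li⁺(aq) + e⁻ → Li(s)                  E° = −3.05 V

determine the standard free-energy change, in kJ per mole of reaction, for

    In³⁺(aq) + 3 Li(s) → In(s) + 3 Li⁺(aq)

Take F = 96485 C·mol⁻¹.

In the reaction as written In³⁺(aq) is reduced, so the In³⁺/In couple is the cathode and Li⁺/Li is the anode.
E°cell = −0.33 − (−3.05) = +2.72 V; balancing electrons gives n = 3.
ΔG° = −nFE°cell = −(3)(96485)(+2.72) J/mol = −787 kJ/mol.

−787 kJ/mol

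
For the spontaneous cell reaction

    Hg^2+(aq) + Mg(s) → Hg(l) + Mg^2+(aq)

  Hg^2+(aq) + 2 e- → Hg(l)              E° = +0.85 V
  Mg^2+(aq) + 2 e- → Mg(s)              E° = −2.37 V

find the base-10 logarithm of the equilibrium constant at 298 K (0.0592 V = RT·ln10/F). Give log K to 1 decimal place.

log K = 108.8

The Hg²⁺/Hg couple is reduced (cathode); E°cell = +0.85 − (−2.37) = +3.22 V with n = 2.
At equilibrium E = 0, so log K = nE°cell / 0.0592 = (2)(+3.22) / 0.0592 = 108.8.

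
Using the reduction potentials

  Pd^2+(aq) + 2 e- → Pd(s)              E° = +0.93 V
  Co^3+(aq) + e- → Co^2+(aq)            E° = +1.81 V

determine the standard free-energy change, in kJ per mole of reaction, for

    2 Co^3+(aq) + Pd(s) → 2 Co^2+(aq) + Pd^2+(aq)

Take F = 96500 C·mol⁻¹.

−170 kJ/mol

In the reaction as written Co^3+(aq) is reduced, so the Co³⁺/Co²⁺ couple is the cathode and Pd²⁺/Pd is the anode.
E°cell = +1.81 − (+0.93) = +0.88 V; balancing electrons gives n = 2.
ΔG° = −nFE°cell = −(2)(96500)(+0.88) J/mol = −170 kJ/mol.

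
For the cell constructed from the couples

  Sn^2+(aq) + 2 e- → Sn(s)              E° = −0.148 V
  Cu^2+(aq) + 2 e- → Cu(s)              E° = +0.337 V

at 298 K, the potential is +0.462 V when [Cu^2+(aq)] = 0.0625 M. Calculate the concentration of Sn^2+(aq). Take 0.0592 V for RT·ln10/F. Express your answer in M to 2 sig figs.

Cu²⁺/Cu is the cathode (higher E°); E°cell = +0.337 − (−0.148) = +0.485 V with n = 2.
Rearranging E = E° − (0.0592/n)·log Q gives log Q = 2(+0.485 − (+0.462))/0.0592 = 0.777.
For Cu^2+(aq) + Sn(s) → Cu(s) + Sn^2+(aq), the reaction quotient is Q = [Sn^2+(aq)] / [Cu^2+(aq)].
Solving for the unknown gives log [Sn^2+(aq)] = −0.427, so [Sn^2+(aq)] ≈ 0.37 M.

0.37 M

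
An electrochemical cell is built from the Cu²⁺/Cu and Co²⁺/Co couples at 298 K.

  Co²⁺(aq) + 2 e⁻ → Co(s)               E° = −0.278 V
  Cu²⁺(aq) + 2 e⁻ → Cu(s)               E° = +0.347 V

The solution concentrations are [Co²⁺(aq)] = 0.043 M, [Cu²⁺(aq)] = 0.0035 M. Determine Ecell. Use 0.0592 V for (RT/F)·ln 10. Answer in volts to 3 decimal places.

The Cu²⁺/Cu couple has the more positive E°, so it is the cathode; Co²⁺/Co is the anode.
E°cell = +0.347 − (−0.278) = +0.625 V, with n = 2 electrons transferred.
Balancing gives Cu²⁺(aq) + Co(s) → Cu(s) + Co²⁺(aq); hence Q = [Co²⁺(aq)] / [Cu²⁺(aq)] = 12.3 (log Q = 1.089).
By the Nernst equation, E = +0.625 − (0.0592/2)·(1.089) = +0.593 V.

+0.593 V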